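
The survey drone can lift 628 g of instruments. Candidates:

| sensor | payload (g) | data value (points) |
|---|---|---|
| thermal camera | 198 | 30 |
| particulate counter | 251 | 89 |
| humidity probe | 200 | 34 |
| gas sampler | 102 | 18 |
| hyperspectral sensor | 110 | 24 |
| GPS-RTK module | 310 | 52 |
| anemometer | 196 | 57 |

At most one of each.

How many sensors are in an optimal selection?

3

The maximum data value within 628 g is 170.
For example particulate counter + hyperspectral sensor + anemometer achieves it, using 557 g.
All optima have 3 sensors.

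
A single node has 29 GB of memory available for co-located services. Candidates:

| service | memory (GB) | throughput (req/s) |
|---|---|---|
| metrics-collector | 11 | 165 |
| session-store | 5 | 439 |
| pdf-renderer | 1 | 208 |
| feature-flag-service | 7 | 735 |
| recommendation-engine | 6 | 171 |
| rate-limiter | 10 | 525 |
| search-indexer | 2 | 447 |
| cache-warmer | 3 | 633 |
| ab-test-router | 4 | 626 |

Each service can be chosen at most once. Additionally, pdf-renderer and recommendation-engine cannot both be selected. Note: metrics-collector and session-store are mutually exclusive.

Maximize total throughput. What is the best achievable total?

Taking pdf-renderer + feature-flag-service + rate-limiter + search-indexer + cache-warmer + ab-test-router: 27 GB used, 3174 in throughput.
Runner-up session-store + pdf-renderer + feature-flag-service + search-indexer + cache-warmer + ab-test-router tops out at 3088.

3174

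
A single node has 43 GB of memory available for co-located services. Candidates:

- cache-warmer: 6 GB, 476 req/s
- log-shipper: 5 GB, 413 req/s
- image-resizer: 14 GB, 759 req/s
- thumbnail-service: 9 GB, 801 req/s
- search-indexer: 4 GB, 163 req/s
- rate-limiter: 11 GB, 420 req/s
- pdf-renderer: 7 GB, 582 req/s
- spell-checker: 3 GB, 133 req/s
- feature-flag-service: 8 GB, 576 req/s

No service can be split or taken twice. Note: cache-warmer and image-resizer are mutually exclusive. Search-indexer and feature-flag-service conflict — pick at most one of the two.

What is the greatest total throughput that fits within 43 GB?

Log-shipper + image-resizer + thumbnail-service + pdf-renderer + feature-flag-service uses 43 of the 43 GB and totals 3131.
Runner-up cache-warmer + log-shipper + thumbnail-service + pdf-renderer + spell-checker + feature-flag-service tops out at 2981.

3131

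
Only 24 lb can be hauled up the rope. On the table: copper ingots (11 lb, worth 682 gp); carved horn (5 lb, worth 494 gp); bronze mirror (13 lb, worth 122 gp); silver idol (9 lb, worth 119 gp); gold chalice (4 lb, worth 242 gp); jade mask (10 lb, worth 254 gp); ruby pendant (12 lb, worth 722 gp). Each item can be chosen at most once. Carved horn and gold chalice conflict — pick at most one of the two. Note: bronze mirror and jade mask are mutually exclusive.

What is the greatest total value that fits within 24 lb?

Copper ingots + ruby pendant uses 23 of the 24 lb and totals 1404.
The closest alternative, carved horn + ruby pendant, reaches only 1216.

1404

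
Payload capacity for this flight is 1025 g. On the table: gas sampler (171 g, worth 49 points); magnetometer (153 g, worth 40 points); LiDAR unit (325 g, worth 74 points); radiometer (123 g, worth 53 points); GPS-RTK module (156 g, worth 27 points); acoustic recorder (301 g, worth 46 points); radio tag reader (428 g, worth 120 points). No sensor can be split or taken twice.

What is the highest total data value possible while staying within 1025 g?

A density-first pass picks gas sampler + magnetometer + radiometer + radio tag reader — 262 at 875 g.
Replace magnetometer with acoustic recorder: the trade gains 6 net, giving 268 at 1023 g.

268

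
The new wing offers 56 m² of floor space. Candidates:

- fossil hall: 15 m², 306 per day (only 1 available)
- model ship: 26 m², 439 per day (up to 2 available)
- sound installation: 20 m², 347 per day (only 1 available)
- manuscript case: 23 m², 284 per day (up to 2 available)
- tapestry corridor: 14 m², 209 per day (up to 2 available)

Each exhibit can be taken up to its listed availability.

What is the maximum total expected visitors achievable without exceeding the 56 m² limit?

Density check — fossil hall 20.40, sound installation 17.35, model ship 16.88, tapestry corridor 14.93 are the best per m².
Taking the top-ratio exhibits first gives fossil hall + sound installation + tapestry corridor for 862 (49 m²).
Replace sound installation with model ship: the trade gains 92 net, giving 954 at 55 m².
That's the maximum — no swap from here does better than 954.

954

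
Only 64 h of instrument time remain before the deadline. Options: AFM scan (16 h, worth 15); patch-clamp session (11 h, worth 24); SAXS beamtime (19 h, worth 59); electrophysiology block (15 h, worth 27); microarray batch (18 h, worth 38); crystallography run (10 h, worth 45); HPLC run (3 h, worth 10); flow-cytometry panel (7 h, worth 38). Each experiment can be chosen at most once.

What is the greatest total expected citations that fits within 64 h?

Taking the top-ratio experiments first gives patch-clamp session + SAXS beamtime + crystallography run + HPLC run + flow-cytometry panel for 176 (50 h).
Replace HPLC run with electrophysiology block: the trade gains 17 net, giving 193 at 62 h.
Runner-up SAXS beamtime + microarray batch + crystallography run + HPLC run + flow-cytometry panel tops out at 190.

193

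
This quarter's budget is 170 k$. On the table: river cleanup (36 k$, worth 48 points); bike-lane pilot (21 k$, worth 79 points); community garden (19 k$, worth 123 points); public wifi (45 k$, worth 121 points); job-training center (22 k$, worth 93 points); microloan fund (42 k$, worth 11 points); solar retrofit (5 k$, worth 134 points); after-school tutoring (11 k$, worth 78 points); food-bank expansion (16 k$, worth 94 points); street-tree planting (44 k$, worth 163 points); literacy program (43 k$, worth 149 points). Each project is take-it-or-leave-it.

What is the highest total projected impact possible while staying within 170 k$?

835

The ratio heuristic lands on bike-lane pilot + community garden + job-training center + solar retrofit + after-school tutoring + food-bank expansion + street-tree planting (764) but leaves 32 k$ idle.
Replace after-school tutoring with literacy program: the trade gains 71 net, giving 835 at 170 k$.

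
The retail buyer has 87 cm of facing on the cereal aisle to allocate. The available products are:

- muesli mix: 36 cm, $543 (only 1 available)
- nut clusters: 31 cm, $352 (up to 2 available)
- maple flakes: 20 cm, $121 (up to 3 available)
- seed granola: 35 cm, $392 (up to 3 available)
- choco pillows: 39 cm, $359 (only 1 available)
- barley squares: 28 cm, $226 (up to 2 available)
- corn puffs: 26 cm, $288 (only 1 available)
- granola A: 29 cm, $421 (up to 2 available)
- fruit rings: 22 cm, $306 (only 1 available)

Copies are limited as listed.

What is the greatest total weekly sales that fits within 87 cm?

Ranking by ratio (weekly sales/cm): muesli mix 15.08, granola A 14.52, fruit rings 13.91.
Best packing: muesli mix + granola A + fruit rings — 87 cm, 1270 total.
That's the maximum — no swap from here does better than 1270.

1270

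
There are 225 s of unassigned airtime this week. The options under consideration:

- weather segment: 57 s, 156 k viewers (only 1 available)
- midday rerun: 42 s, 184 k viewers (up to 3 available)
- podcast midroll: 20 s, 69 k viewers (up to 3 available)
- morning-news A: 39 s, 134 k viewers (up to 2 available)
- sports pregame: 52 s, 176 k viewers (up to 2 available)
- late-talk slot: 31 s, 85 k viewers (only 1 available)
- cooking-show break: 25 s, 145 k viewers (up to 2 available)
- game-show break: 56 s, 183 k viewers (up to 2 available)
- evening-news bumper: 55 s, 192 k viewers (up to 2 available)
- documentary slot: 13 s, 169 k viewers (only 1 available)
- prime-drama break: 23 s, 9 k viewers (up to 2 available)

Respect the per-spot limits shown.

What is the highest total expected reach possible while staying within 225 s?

Ranking by ratio (expected reach/s): documentary slot 13.00, cooking-show break 5.80, midday rerun 4.38, evening-news bumper 3.49.
Greedy by ratio would take 3×midday rerun + podcast midroll + 2×cooking-show break + documentary slot: 209 s used, total 1080.
Replace podcast midroll with late-talk slot: the trade gains 16 net, giving 1096 at 220 s.

1096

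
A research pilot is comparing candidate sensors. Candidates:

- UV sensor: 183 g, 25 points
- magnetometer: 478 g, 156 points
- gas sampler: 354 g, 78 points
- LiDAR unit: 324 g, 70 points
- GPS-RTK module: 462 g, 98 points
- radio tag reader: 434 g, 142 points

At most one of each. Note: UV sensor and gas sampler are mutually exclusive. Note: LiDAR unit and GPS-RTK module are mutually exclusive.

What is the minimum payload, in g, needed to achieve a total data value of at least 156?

478

Look for the lowest-payload combination reaching 156.
magnetometer reaches 156 using 478 g.
No combination under 478 g hits 156.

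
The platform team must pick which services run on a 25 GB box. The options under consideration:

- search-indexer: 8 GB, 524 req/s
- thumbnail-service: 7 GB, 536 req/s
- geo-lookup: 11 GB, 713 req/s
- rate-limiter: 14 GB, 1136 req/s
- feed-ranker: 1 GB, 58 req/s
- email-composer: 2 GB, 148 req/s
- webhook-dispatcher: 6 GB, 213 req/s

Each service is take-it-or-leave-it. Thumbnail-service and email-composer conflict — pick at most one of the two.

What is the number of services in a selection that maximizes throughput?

4

The maximum throughput within 25 GB is 1866.
search-indexer + rate-limiter + feed-ranker + email-composer hits 1866 at 25 GB.
Every optimal selection uses 4 services.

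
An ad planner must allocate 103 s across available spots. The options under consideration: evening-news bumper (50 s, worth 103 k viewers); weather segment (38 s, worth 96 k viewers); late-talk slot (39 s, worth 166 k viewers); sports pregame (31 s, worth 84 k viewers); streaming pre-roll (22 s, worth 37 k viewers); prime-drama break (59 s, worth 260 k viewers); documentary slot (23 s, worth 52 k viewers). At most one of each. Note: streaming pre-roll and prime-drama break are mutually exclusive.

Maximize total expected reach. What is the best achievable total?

Taking late-talk slot + prime-drama break: 98 s used, 426 in expected reach.
Runner-up weather segment + prime-drama break tops out at 356.

426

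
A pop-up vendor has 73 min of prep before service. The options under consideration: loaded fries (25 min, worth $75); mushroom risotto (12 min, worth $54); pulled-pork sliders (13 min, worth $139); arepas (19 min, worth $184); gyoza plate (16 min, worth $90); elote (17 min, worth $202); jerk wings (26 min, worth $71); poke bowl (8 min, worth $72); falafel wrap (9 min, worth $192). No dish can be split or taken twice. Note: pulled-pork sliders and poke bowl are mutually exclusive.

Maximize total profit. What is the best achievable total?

771

Taking mushroom risotto + pulled-pork sliders + arepas + elote + falafel wrap: 70 min used, 771 in profit.
Nothing else feasible within 73 min beats 771.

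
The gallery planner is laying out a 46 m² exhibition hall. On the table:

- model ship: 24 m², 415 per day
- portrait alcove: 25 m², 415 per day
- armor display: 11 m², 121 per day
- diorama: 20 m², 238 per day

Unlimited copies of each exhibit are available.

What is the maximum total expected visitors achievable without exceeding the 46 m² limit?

657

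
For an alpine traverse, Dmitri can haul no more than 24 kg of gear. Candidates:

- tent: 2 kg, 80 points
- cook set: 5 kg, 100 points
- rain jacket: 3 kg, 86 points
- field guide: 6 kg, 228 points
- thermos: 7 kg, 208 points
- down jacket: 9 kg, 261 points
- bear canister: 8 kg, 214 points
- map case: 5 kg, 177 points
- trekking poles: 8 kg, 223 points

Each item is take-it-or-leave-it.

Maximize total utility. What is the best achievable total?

The ratio heuristic lands on tent + rain jacket + field guide + thermos + map case (779) but leaves 1 kg idle.
The 7 kg tied up in thermos is better spent on trekking poles — total rises to 794 (24 kg).
Next best is tent + rain jacket + field guide + bear canister + map case at 785 (24 kg) — short by 9.

794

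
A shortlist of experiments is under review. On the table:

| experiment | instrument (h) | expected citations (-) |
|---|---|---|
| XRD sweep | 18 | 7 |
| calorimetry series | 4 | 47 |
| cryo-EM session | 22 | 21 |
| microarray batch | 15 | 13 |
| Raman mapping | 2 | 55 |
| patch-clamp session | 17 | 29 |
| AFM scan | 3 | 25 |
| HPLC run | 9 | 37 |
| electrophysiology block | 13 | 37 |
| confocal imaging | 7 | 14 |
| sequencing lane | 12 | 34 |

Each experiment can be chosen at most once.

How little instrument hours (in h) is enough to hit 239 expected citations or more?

50

Look for the lowest-instrument combination reaching 239.
calorimetry series + Raman mapping + AFM scan + HPLC run + electrophysiology block + confocal imaging + sequencing lane reaches 249 using 50 h.
Below 50 h the best achievable stays under 239.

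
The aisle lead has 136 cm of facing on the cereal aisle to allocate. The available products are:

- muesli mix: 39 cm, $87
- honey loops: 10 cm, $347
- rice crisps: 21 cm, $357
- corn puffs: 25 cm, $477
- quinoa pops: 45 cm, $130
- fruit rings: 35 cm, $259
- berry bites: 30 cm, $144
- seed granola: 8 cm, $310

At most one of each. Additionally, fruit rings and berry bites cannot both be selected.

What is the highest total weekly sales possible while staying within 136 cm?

1750

Taking honey loops + rice crisps + corn puffs + fruit rings + seed granola: 99 cm used, 1750 in weekly sales.
Nothing else feasible within 136 cm beats 1750.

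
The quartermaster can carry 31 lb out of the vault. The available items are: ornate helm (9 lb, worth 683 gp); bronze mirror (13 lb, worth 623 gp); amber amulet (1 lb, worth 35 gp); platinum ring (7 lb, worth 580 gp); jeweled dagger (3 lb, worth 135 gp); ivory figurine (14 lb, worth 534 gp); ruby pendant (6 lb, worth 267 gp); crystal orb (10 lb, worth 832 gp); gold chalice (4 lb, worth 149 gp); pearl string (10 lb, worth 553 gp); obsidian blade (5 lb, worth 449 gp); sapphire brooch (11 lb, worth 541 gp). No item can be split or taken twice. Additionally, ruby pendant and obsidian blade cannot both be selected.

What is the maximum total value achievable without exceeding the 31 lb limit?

2544

The ratio ordering already packs tightly: ornate helm + platinum ring + crystal orb + obsidian blade, 31 lb, 2544.
The closest alternative, ornate helm + amber amulet + platinum ring + crystal orb + gold chalice, reaches only 2279.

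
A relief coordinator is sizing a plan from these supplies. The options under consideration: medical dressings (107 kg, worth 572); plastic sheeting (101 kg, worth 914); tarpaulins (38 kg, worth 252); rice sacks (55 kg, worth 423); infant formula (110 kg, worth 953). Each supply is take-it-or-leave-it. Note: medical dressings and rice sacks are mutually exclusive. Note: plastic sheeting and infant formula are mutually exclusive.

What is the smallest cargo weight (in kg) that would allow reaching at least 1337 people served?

156

Need the lightest bundle worth ≥ 1337.
plastic sheeting + rice sacks reaches 1337 using 156 kg.
Any bundle with less than 156 kg falls short of 1337.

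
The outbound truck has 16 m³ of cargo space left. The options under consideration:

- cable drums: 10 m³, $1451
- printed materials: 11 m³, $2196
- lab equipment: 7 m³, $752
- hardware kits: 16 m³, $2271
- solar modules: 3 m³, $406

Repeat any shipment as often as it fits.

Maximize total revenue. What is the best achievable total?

The ratio ordering already packs tightly: printed materials + solar modules, 14 m³, 2602.
Nothing else within 16 m³ beats 2602.

2602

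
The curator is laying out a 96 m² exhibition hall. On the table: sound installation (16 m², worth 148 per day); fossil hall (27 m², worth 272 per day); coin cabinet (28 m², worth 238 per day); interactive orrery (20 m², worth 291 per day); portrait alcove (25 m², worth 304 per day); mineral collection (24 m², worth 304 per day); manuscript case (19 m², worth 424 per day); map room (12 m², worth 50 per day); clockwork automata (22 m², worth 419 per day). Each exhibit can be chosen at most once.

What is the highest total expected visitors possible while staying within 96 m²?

1451

By expected visitors per m²: manuscript case 22.32, clockwork automata 19.05, interactive orrery 14.55 lead.
A density-first pass picks interactive orrery + mineral collection + manuscript case + clockwork automata — 1438 at 85 m².
Replace interactive orrery with portrait alcove: the trade gains 13 net, giving 1451 at 90 m².
That's the maximum — no swap from here does better than 1451.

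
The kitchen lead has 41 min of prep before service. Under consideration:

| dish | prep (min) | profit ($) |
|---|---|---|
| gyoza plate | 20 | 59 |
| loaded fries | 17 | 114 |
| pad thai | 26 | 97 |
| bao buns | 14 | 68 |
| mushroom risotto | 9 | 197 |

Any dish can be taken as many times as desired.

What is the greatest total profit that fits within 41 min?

788

The ratio ordering already packs tightly: 4×mushroom risotto, 36 min, 788.
Every other selection either busts 41 min or fails to beat 788.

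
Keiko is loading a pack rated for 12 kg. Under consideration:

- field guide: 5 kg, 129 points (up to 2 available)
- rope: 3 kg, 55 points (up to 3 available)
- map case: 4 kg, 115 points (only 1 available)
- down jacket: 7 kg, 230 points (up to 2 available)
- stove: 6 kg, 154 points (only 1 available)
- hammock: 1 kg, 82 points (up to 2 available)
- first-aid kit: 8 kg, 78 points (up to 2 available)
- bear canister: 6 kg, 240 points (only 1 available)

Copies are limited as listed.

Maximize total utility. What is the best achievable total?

519

Taking map case + 2×hammock + bear canister: 12 kg used, 519 in utility.
No other feasible combination exceeds 519.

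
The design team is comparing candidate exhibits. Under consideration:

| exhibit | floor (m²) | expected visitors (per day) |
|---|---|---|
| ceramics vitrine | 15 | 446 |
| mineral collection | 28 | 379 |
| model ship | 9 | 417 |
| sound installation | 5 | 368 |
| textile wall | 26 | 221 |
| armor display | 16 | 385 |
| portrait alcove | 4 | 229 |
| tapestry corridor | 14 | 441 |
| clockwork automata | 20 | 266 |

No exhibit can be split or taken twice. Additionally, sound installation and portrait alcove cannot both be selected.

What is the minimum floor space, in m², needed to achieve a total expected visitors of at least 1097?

Need the lightest bundle worth ≥ 1097.
Taking model ship + sound installation + tapestry corridor gives 1226 (≥ 1097) for 28 m².
Below 28 m² the best achievable stays under 1097.

28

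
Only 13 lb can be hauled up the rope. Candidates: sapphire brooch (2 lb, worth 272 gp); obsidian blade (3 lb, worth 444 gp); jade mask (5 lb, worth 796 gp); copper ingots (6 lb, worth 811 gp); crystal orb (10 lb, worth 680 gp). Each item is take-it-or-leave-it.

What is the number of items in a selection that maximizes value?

Optimal total is 1879.
sapphire brooch + jade mask + copper ingots hits 1879 at 13 lb.
Any selection reaching 1879 contains exactly 3 items.

3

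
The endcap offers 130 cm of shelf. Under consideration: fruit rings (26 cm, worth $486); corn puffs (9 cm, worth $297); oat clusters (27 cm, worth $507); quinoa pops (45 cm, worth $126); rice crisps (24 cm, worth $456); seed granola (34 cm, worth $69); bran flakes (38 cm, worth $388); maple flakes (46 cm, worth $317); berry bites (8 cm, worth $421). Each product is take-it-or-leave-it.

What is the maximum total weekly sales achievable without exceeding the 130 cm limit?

2258

Taking the top-ratio products first gives fruit rings + corn puffs + oat clusters + rice crisps + seed granola + berry bites for 2236 (128 cm).
Dropping corn puffs and seed granola frees 43 cm; slotting in bran flakes (38 cm) lifts the total to 2258 at 123 cm.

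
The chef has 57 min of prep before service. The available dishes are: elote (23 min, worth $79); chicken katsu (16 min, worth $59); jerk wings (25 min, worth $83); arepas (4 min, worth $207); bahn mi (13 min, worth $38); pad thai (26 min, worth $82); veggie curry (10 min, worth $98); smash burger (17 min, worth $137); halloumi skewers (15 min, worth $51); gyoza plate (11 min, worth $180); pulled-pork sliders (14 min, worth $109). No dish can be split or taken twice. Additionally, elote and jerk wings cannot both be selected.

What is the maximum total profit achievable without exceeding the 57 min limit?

731

Ranking by ratio (profit/min): arepas 51.75, gyoza plate 16.36, veggie curry 9.80, smash burger 8.06.
Taking arepas + veggie curry + smash burger + gyoza plate + pulled-pork sliders: 56 min used, 731 in profit.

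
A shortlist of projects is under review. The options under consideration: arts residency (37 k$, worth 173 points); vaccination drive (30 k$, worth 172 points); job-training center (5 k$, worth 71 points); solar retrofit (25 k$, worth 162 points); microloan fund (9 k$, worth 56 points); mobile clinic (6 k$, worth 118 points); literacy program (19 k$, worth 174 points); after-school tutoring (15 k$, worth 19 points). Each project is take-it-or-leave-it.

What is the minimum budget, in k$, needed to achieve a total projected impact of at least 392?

39

Look for the lowest-budget combination reaching 392.
job-training center + microloan fund + mobile clinic + literacy program reaches 419 using 39 k$.
Any bundle with less than 39 k$ falls short of 392.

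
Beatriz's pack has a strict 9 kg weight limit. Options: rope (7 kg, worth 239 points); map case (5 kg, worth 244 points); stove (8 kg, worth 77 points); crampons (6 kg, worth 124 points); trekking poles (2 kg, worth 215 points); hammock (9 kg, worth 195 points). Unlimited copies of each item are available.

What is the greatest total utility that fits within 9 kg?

860

Best packing: 4×trekking poles — 8 kg, 860 total.
Every other selection either busts 9 kg or fails to beat 860.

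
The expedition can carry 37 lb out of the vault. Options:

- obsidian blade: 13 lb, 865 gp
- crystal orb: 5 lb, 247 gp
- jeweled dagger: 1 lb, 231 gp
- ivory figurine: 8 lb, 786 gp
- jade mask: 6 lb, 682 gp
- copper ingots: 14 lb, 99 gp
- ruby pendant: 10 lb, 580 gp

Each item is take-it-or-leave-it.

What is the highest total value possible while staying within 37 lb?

2913

Greedy by ratio would take obsidian blade + crystal orb + jeweled dagger + ivory figurine + jade mask: 33 lb used, total 2811.
Replace crystal orb and jeweled dagger with ruby pendant: the trade gains 102 net, giving 2913 at 37 lb.
That's the maximum — no swap from here does better than 2913.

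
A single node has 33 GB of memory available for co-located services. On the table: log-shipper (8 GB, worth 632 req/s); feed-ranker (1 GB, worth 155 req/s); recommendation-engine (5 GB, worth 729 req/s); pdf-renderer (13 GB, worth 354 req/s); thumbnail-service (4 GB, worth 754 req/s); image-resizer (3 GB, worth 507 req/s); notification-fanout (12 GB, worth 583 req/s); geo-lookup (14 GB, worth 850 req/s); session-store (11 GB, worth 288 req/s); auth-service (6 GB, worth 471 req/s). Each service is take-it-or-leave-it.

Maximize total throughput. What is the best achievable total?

3466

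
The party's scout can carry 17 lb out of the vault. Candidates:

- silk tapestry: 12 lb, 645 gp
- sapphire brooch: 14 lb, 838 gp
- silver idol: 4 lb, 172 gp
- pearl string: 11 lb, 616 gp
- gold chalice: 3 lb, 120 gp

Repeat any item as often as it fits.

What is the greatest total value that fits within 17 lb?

Best packing: sapphire brooch + gold chalice — 17 lb, 958 total.
That's the maximum — no swap from here does better than 958.

958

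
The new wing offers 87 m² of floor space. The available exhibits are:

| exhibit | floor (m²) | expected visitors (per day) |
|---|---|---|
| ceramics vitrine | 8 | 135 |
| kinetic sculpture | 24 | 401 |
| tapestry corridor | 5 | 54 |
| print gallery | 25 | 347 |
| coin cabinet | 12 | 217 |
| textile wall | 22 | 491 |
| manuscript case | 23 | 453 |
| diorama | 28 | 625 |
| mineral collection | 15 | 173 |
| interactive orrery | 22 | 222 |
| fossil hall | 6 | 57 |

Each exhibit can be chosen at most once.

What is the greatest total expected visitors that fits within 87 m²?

The ratio ordering already packs tightly: coin cabinet + textile wall + manuscript case + diorama, 85 m², 1786.
The closest alternative, ceramics vitrine + textile wall + manuscript case + diorama + fossil hall, reaches only 1761.

1786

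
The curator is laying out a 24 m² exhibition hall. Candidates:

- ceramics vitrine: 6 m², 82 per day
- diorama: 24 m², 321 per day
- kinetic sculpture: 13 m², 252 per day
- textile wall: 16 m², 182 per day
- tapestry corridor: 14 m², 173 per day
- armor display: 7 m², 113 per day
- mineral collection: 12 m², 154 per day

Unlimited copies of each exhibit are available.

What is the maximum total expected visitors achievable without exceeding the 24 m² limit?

Taking kinetic sculpture + armor display: 20 m² used, 365 in expected visitors.
Every other selection either busts 24 m² or fails to beat 365.

365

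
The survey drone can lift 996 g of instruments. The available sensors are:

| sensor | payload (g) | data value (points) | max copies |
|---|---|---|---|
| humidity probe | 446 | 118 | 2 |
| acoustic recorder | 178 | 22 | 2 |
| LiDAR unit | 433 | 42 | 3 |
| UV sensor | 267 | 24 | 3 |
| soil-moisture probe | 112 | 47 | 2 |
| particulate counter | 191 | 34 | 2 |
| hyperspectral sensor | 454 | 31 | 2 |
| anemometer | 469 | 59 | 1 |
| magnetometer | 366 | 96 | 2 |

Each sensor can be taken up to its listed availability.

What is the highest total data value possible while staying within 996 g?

286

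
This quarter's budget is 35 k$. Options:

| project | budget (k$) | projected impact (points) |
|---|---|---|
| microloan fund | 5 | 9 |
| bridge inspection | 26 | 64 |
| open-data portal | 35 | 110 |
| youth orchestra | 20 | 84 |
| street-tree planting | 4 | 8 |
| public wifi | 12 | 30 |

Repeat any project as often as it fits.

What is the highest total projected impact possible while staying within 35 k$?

114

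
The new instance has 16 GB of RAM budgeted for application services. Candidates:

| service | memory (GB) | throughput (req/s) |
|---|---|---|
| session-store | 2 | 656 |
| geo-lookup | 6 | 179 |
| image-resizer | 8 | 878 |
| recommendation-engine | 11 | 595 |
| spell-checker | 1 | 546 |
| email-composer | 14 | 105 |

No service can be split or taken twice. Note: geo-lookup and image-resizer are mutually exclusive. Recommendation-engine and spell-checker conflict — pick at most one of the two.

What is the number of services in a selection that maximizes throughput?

3

Best achievable throughput is 2080.
One optimal bundle: session-store + image-resizer + spell-checker (11 GB).
Any selection reaching 2080 contains exactly 3 services.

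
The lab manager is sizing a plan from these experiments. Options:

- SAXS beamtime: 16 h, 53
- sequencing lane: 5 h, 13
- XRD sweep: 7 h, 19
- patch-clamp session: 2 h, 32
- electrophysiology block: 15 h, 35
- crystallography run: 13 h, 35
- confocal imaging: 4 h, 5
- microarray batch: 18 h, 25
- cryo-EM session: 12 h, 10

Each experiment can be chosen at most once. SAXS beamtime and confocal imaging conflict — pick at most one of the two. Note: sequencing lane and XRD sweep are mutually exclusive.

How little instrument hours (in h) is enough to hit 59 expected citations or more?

15

Minimise h subject to total expected citations ≥ 59.
patch-clamp session + crystallography run: 67 expected citations at 15 h.
Any bundle with less than 15 h falls short of 59.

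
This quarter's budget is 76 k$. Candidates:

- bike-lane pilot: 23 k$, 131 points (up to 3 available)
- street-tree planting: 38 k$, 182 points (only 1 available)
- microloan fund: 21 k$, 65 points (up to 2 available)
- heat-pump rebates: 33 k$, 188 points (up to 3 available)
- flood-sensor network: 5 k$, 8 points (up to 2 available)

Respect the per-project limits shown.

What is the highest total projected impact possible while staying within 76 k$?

401

Taking the top-ratio projects first gives 2×heat-pump rebates + 2×flood-sensor network for 392 (76 k$).
Dropping 2×heat-pump rebates and flood-sensor network frees 71 k$; slotting in 3×bike-lane pilot (69 k$) lifts the total to 401 at 74 k$.
That's the maximum — no swap from here does better than 401.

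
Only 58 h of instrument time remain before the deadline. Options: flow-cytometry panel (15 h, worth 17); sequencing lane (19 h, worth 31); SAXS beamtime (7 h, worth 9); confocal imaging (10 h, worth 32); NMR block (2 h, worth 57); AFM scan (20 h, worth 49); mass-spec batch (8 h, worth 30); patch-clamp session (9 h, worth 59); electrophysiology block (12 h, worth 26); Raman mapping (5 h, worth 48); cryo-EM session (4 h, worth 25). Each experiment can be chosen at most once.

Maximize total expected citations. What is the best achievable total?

300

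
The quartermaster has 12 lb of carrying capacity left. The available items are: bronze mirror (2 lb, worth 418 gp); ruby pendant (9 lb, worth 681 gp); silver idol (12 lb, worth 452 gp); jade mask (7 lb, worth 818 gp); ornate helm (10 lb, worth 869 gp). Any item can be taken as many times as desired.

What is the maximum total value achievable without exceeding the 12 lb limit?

2508

By value per lb: bronze mirror 209.00, jade mask 116.86, ornate helm 86.90 lead.
Taking 6×bronze mirror: 12 lb used, 2508 in value.
That's the maximum — no swap from here does better than 2508.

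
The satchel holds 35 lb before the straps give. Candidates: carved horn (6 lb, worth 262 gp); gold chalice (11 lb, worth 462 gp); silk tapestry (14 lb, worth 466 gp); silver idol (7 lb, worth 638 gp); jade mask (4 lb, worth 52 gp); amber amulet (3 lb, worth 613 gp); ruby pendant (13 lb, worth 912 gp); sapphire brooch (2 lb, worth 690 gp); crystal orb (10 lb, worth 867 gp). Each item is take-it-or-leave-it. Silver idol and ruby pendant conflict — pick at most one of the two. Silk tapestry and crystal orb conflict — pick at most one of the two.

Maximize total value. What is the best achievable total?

Best packing: carved horn + amber amulet + ruby pendant + sapphire brooch + crystal orb — 34 lb, 3344 total.
Every other selection either busts 35 lb or breaks a pairing rule or fails to beat 3344.

3344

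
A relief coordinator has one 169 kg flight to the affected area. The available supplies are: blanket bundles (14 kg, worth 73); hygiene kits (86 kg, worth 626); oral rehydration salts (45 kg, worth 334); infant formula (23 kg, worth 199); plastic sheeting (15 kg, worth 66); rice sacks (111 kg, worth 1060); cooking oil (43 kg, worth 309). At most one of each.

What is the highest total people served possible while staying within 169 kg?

1442

By people served per kg: rice sacks 9.55, infant formula 8.65, oral rehydration salts 7.42 lead.
Filling by ratio: blanket bundles + infant formula + plastic sheeting + rice sacks for 1398, with 6 kg left unused.
Replace infant formula and plastic sheeting with cooking oil: the trade gains 44 net, giving 1442 at 168 kg.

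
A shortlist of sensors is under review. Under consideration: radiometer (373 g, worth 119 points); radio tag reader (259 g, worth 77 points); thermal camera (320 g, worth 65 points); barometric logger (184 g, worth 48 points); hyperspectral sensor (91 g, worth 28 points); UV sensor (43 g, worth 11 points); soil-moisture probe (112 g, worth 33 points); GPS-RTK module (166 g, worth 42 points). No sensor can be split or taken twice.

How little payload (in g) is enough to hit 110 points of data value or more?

371

Need the lightest bundle worth ≥ 110.
radio tag reader + soil-moisture probe: 110 data value at 371 g.
Any bundle with less than 371 g falls short of 110.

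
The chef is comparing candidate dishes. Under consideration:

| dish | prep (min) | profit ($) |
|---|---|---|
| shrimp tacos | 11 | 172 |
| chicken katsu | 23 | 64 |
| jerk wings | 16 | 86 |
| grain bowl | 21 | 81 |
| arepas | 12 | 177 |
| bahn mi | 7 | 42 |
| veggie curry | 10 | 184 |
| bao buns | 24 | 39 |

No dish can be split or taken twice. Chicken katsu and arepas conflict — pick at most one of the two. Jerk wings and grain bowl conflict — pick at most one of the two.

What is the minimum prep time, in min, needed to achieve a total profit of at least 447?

Need the lightest bundle worth ≥ 447.
shrimp tacos + arepas + veggie curry reaches 533 using 33 min.
Below 33 min the best achievable stays under 447.

33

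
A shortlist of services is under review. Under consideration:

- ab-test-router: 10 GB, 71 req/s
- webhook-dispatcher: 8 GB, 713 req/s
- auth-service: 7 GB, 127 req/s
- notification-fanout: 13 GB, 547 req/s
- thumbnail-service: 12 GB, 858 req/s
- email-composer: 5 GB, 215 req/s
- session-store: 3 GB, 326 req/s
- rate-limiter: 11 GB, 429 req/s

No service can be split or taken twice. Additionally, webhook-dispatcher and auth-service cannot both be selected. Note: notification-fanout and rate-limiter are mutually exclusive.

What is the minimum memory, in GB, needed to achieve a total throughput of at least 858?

Look for the lowest-memory combination reaching 858.
Taking webhook-dispatcher + session-store gives 1039 (≥ 858) for 11 GB.
Any bundle with less than 11 GB falls short of 858.

11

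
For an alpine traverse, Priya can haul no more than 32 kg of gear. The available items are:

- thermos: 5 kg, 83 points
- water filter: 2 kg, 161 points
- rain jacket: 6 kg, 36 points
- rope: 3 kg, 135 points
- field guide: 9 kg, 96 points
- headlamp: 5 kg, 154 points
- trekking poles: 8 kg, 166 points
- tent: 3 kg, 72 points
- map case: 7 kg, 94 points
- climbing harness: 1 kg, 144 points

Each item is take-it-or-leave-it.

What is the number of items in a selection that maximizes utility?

Best achievable utility is 937.
One optimal bundle: thermos + water filter + rope + headlamp + trekking poles + map case + climbing harness (31 kg).
All optima have 7 items.

7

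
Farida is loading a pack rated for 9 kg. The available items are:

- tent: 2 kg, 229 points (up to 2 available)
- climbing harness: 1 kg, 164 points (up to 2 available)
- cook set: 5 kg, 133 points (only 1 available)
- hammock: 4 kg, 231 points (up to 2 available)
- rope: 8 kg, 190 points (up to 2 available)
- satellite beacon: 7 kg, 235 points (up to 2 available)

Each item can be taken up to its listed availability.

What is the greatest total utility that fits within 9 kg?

Greedy by ratio would take 2×tent + 2×climbing harness: 6 kg used, total 786.
Replace climbing harness with hammock: the trade gains 67 net, giving 853 at 9 kg.
Every other selection either busts 9 kg or exceeds an availability limit or fails to beat 853.

853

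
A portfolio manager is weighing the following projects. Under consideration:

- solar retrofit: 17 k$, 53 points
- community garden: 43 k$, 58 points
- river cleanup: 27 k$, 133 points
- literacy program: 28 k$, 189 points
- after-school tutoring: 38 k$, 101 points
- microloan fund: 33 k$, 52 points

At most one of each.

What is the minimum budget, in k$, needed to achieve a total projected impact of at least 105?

Need the lightest bundle worth ≥ 105.
Taking river cleanup gives 133 (≥ 105) for 27 k$.
Below 27 k$ the best achievable stays under 105.

27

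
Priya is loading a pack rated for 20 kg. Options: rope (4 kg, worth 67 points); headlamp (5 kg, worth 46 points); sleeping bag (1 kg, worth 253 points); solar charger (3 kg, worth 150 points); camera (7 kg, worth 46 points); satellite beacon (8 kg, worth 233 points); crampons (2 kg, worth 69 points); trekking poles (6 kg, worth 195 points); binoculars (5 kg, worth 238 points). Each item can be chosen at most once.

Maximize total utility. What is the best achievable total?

Ranking by ratio (utility/kg): sleeping bag 253.00, solar charger 50.00, binoculars 47.60.
Greedy by ratio would take sleeping bag + solar charger + crampons + trekking poles + binoculars: 17 kg used, total 905.
Dropping trekking poles frees 6 kg; slotting in satellite beacon (8 kg) lifts the total to 943 at 19 kg.
The spare 1 kg is too small for any remaining item, and no exchange beats 943.

943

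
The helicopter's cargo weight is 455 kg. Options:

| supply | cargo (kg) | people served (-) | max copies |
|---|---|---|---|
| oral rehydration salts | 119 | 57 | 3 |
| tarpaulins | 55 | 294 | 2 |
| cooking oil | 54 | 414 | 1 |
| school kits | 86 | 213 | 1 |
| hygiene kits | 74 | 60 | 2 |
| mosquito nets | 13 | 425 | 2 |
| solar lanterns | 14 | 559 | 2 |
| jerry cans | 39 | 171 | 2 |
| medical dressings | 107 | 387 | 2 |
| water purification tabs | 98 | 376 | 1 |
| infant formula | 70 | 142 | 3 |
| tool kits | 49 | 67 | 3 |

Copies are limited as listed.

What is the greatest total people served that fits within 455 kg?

3792

Density check — solar lanterns 39.93, mosquito nets 32.69, cooking oil 7.67 are the best per kg.
Greedy by ratio would take 2×tarpaulins + cooking oil + 2×mosquito nets + 2×solar lanterns + 2×jerry cans + water purification tabs + tool kits: 443 kg used, total 3755.
Replace tarpaulins and water purification tabs and tool kits with 2×medical dressings: the trade gains 37 net, giving 3792 at 455 kg.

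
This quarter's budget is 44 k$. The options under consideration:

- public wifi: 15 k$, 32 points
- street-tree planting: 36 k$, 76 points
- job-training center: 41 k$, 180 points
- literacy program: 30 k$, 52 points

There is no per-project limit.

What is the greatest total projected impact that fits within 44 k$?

Job-training center uses 41 of the 44 k$ and totals 180.
Nothing else within 44 k$ beats 180.

180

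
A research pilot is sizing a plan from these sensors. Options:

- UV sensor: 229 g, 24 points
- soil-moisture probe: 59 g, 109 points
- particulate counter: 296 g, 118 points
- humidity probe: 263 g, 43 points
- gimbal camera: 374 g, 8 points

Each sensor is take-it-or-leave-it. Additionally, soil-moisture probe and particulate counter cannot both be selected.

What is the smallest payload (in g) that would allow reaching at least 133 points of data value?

288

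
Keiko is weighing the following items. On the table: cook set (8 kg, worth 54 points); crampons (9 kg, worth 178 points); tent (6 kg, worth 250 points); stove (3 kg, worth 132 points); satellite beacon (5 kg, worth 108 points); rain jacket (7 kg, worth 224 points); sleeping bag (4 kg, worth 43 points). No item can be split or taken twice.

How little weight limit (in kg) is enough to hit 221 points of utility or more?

Minimise kg subject to total utility ≥ 221.
tent reaches 250 using 6 kg.
Below 6 kg the best achievable stays under 221.

6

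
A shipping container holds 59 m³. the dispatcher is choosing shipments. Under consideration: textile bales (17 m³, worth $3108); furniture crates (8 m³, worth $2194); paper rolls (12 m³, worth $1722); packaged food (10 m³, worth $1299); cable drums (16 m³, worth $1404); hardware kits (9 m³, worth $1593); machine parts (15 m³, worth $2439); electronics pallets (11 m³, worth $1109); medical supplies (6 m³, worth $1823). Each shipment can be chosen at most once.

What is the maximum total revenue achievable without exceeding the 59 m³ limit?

Density check — medical supplies 303.83, furniture crates 274.25, textile bales 182.82, hardware kits 177.00 are the best per m³.
Taking the top-ratio shipments first gives textile bales + furniture crates + hardware kits + machine parts + medical supplies for 11157 (55 m³).
Dropping hardware kits frees 9 m³; slotting in paper rolls (12 m³) lifts the total to 11286 at 58 m³.
No other feasible combination exceeds 11286.

11286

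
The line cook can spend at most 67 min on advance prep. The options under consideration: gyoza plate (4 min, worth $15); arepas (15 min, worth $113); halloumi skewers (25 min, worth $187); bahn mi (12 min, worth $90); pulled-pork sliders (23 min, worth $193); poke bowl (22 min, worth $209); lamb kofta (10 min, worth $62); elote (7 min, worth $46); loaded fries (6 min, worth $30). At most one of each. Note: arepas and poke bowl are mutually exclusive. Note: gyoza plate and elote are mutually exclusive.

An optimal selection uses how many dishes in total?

Best achievable profit is 554.
bahn mi + pulled-pork sliders + poke bowl + lamb kofta hits 554 at 67 min.
All optima have 4 dishes.

4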